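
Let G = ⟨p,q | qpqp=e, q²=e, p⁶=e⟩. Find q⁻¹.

The order of q is 2 (smallest k with qᵏ = e), so q⁻¹ = q¹ = q.
Check: q · q → q · q = e, giving e as required.

Answer: q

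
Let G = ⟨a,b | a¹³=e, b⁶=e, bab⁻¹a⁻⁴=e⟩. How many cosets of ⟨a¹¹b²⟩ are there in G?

First find ord(a¹¹b²) by computing successive powers:
  (a¹¹b²)¹ = a¹¹b², (a¹¹b²)² = a⁵b⁴, (a¹¹b²)³ = e.
So |⟨a¹¹b²⟩| = ord(a¹¹b²) = 3. With |G| = 78, by Lagrange [G : ⟨a¹¹b²⟩] = 78/3 = 26.

Answer: 26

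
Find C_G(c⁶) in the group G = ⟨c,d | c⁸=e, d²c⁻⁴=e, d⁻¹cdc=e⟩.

⟨c⁶⟩ ⊆ C_G(c⁶) since powers of c⁶ commute with c⁶; so |C_G(c⁶)| ≥ |⟨c⁶⟩| = 4.
By orbit–stabilizer, |C_G(c⁶)| = |G| / |conj. class of c⁶| = 16 / 2 = 8.
The 8 elements commuting with c⁶ are {e, c, c², c³, c⁴, c⁵, c⁶, c⁷}.

Answer: {e, c, c², c³, c⁴, c⁵, c⁶, c⁷}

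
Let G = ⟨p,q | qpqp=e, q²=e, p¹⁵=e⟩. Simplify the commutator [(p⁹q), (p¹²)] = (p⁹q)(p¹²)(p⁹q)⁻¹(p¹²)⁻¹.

[(p⁹q), (p¹²)] = (p⁹q)·(p¹²)·(p⁹q)⁻¹·(p¹²)⁻¹.
  (p⁹q) · (p¹²) = p¹²q
  (p¹²q) · (p⁹q) = p³
  (p³) · (p³) = p⁶

Answer: p⁶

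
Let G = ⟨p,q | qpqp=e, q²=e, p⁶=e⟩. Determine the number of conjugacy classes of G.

The conjugacy classes (representative and size) are:
  [e] (size 1), [p⁵] (size 2), [p⁴] (size 2), [p³] (size 1), [q] (size 3), [p³q] (size 3).
Class equation: 1 + 2 + 2 + 1 + 3 + 3 = 12 = |G|. So G has 6 conjugacy classes.

Answer: 6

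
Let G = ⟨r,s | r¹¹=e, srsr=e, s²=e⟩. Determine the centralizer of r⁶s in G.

⟨r⁶s⟩ ⊆ C_G(r⁶s) since powers of r⁶s commute with r⁶s; so |C_G(r⁶s)| ≥ |⟨r⁶s⟩| = 2.
By orbit–stabilizer, |C_G(r⁶s)| = |G| / |conj. class of r⁶s| = 22 / 11 = 2.
The 2 elements commuting with r⁶s are {e, r⁶s}.

Answer: {e, r⁶s}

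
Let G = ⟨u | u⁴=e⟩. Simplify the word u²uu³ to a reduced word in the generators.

Multiply left to right, reducing at each step:
  (u²) · u = u³
  (u³) · u³ = u²

Answer: u²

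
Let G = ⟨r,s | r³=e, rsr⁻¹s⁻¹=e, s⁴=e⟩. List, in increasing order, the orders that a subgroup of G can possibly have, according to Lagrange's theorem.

|G| = 12 = 2² · 3. By Lagrange's theorem the order of any subgroup divides 12; the divisors of 12 are 1, 2, 3, 4, 6, 12.

Answer: 1, 2, 3, 4, 6, 12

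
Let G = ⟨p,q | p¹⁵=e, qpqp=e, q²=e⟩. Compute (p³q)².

Compute successive powers of (p³q), reducing at each step:
  (p³q)²: (p³q) · p³ = q;   q · q = e

Answer: e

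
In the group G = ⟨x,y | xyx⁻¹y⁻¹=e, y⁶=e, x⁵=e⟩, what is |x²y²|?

Compute successive powers until reaching e:
  (x²y²)¹ = x²y², (x²y²)² = x⁴y⁴, (x²y²)³ = x, (x²y²)⁴ = x³y², (x²y²)⁵ = y⁴, (x²y²)⁶ = x², (x²y²)⁷ = x⁴y², (x²y²)⁸ = xy⁴, (x²y²)⁹ = x³, (x²y²)¹⁰ = y², (x²y²)¹¹ = x²y⁴, (x²y²)¹² = x⁴, (x²y²)¹³ = xy², (x²y²)¹⁴ = x³y⁴, (x²y²)¹⁵ = e.
The smallest positive k with (x²y²)ᵏ = e is 15.

Answer: 15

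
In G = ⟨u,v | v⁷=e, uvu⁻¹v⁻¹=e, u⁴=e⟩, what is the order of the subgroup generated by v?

|⟨v⟩| equals the order of v. Compute successive powers until reaching e:
  v¹ = v, v² = v², v³ = v³, v⁴ = v⁴, v⁵ = v⁵, v⁶ = v⁶, v⁷ = e.
The smallest positive k with vᵏ = e is 7, so |⟨v⟩| = 7.

Answer: 7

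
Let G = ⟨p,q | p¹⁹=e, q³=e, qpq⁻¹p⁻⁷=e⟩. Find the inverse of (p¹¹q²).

The order of (p¹¹q²) is 3 (smallest k with (p¹¹q²)ᵏ = e), so (p¹¹q²)⁻¹ = (p¹¹q²)² = p¹⁸q.
Check: (p¹¹q²) · (p¹⁸q) → (p¹¹q²) · p¹⁸ = q²;   (q²) · q = e, giving e as required.

Answer: p¹⁸q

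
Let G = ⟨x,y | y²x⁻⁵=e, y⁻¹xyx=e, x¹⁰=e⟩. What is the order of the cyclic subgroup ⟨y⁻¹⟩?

|⟨y⁻¹⟩| equals the order of y⁻¹. Compute successive powers until reaching e:
  (y⁻¹)¹ = y⁻¹, (y⁻¹)² = x⁵, (y⁻¹)³ = y, (y⁻¹)⁴ = e.
The smallest positive k with (y⁻¹)ᵏ = e is 4, so |⟨y⁻¹⟩| = 4.

Answer: 4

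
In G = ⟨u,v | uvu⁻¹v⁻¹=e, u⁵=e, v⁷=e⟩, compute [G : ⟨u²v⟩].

First find ord(u²v) by computing successive powers:
  (u²v)¹ = u²v, (u²v)² = u⁴v², (u²v)³ = uv³, (u²v)⁴ = u³v⁴, (u²v)⁵ = v⁵, (u²v)⁶ = u²v⁶, (u²v)⁷ = u⁴, (u²v)⁸ = uv, (u²v)⁹ = u³v², (u²v)¹⁰ = v³, (u²v)¹¹ = u²v⁴, (u²v)¹² = u⁴v⁵, (u²v)¹³ = uv⁶, (u²v)¹⁴ = u³, (u²v)¹⁵ = v, (u²v)¹⁶ = u²v², (u²v)¹⁷ = u⁴v³, (u²v)¹⁸ = uv⁴, (u²v)¹⁹ = u³v⁵, (u²v)²⁰ = v⁶, (u²v)²¹ = u², (u²v)²² = u⁴v, (u²v)²³ = uv², (u²v)²⁴ = u³v³, (u²v)²⁵ = v⁴, (u²v)²⁶ = u²v⁵, (u²v)²⁷ = u⁴v⁶, (u²v)²⁸ = u, (u²v)²⁹ = u³v, (u²v)³⁰ = v², (u²v)³¹ = u²v³, (u²v)³² = u⁴v⁴, (u²v)³³ = uv⁵, (u²v)³⁴ = u³v⁶, (u²v)³⁵ = e.
So |⟨u²v⟩| = ord(u²v) = 35. With |G| = 35, by Lagrange [G : ⟨u²v⟩] = 35/35 = 1.

Answer: 1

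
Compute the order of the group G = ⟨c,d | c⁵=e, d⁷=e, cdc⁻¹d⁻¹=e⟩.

Enumerate words in the generators, reducing via the relations: the distinct elements are
  {c, d, e, cd, c², c³, c⁴, d², d³, d⁴, d⁵, d⁶, cd², cd³, cd⁴, cd⁵, cd⁶, c²d, c³d, c⁴d, c²d², c²d³, c²d⁴, c²d⁵, c²d⁶, c³d², c³d³, c³d⁴, c³d⁵, c³d⁶, c⁴d², c⁴d³, c⁴d⁴, c⁴d⁵, c⁴d⁶}.
No further products give new elements, so |G| = 35.

Answer: 35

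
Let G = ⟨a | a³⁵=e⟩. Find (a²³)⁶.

Compute successive powers of (a²³), reducing at each step:
  (a²³)²: (a²³) · a²³ = a¹¹
  (a²³)³: (a¹¹) · a²³ = a³⁴
  (a²³)⁴: (a³⁴) · a²³ = a²²
  (a²³)⁵: (a²²) · a²³ = a¹⁰
  (a²³)⁶: (a¹⁰) · a²³ = a³³

Answer: a³³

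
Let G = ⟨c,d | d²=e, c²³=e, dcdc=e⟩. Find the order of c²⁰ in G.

Compute successive powers until reaching e:
  (c²⁰)¹ = c²⁰, (c²⁰)² = c¹⁷, (c²⁰)³ = c¹⁴, (c²⁰)⁴ = c¹¹, (c²⁰)⁵ = c⁸, (c²⁰)⁶ = c⁵, (c²⁰)⁷ = c², (c²⁰)⁸ = c²², (c²⁰)⁹ = c¹⁹, (c²⁰)¹⁰ = c¹⁶, (c²⁰)¹¹ = c¹³, (c²⁰)¹² = c¹⁰, (c²⁰)¹³ = c⁷, (c²⁰)¹⁴ = c⁴, (c²⁰)¹⁵ = c, (c²⁰)¹⁶ = c²¹, (c²⁰)¹⁷ = c¹⁸, (c²⁰)¹⁸ = c¹⁵, (c²⁰)¹⁹ = c¹², (c²⁰)²⁰ = c⁹, (c²⁰)²¹ = c⁶, (c²⁰)²² = c³, (c²⁰)²³ = e.
The smallest positive k with (c²⁰)ᵏ = e is 23.

Answer: 23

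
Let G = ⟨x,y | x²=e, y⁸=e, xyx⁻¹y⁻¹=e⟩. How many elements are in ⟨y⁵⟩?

|⟨y⁵⟩| equals the order of y⁵. Compute successive powers until reaching e:
  (y⁵)¹ = y⁵, (y⁵)² = y², (y⁵)³ = y⁷, (y⁵)⁴ = y⁴, (y⁵)⁵ = y, (y⁵)⁶ = y⁶, (y⁵)⁷ = y³, (y⁵)⁸ = e.
The smallest positive k with (y⁵)ᵏ = e is 8, so |⟨y⁵⟩| = 8.

Answer: 8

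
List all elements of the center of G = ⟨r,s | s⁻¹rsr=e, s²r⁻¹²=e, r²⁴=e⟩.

An element z ∈ Z(G) iff z commutes with every generator.
For example r¹² is central: (r¹²)·r = r¹³ = r·(r¹²); (r¹²)·s = s⁻¹ = s·(r¹²).
Whereas r ∉ Z(G) since r·s = rs ≠ r¹¹s⁻¹ = s·r.
Checking each of the 48 elements this way gives Z(G) = {e, r¹²}, of order 2.

Answer: {e, r¹²}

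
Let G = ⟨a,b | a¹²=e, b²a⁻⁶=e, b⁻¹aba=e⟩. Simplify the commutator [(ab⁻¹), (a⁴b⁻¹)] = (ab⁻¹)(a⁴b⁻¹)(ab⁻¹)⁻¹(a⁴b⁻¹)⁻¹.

[(ab⁻¹), (a⁴b⁻¹)] = (ab⁻¹)·(a⁴b⁻¹)·(ab⁻¹)⁻¹·(a⁴b⁻¹)⁻¹.
  (ab⁻¹) · (a⁴b⁻¹) = a³
  (a³) · (ab) = a⁴b
  (a⁴b) · (a⁴b) = a⁶

Answer: a⁶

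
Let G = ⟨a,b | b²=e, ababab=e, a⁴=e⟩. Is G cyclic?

Every cyclic group is abelian. But a·b = ab while b·a = ba, so a·b ≠ b·a and G is not abelian. Hence G is not cyclic.

Answer: No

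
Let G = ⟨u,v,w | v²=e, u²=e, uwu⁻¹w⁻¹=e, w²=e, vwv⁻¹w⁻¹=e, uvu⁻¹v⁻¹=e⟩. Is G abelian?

Each pair of generators commutes: u·v = uv = v·u; u·w = uw = w·u; v·w = vw = w·v. Since the generators pairwise commute, every element of G commutes with every other, so G is abelian.

Answer: Yes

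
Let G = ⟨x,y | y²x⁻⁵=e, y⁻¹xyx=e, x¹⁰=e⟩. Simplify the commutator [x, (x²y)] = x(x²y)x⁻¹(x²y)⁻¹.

[x, (x²y)] = x·(x²y)·x⁻¹·(x²y)⁻¹.
  x · (x²y) = x³y
  (x³y) · (x⁹) = x⁴y
  (x⁴y) · (x²y⁻¹) = x²

Answer: x²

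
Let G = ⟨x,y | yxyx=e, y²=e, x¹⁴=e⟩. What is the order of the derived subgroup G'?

G' = [G, G] is generated by all commutators. The generator-pair commutators are: [x, y] = x².
The subgroup they normally generate is {e, x², x⁴, x⁶, x⁸, x¹⁰, x¹²}, of order 7.
Check: |G/G'| = 28/7 = 4 is the order of the abelianisation.

Answer: 7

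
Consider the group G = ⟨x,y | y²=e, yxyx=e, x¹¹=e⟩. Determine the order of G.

Enumerate words in the generators, reducing via the relations: the distinct elements are
  {e, x, y, xy, x², x³, x⁴, x⁵, x⁶, x⁷, x⁸, x⁹, x²y, x³y, x¹⁰, x⁴y, x⁵y, x⁶y, x⁷y, x⁸y, x⁹y, x¹⁰y}.
No further products give new elements, so |G| = 22.

Answer: 22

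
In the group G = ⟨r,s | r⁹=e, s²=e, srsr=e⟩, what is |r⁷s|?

Compute successive powers until reaching e:
  (r⁷s)¹ = r⁷s, (r⁷s)² = e.
The smallest positive k with (r⁷s)ᵏ = e is 2.

Answer: 2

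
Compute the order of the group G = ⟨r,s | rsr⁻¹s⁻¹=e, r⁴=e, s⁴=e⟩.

Enumerate words in the generators, reducing via the relations: the distinct elements are
  {e, r, s, rs, r², r³, s², s³, rs², rs³, r²s, r³s, r²s², r²s³, r³s², r³s³}.
No further products give new elements, so |G| = 16.

Answer: 16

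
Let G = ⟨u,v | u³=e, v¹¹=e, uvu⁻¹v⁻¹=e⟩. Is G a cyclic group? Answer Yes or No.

|G| = 33. The element uv has order 33 (its powers give 33 distinct elements), so ⟨uv⟩ = G and G is cyclic.

Answer: Yes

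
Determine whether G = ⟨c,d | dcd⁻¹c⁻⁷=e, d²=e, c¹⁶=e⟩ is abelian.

c·d = cd but d·c = c⁷d, so c·d ≠ d·c and G is not abelian.

Answer: No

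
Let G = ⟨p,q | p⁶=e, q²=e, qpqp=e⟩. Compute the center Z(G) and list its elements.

An element z ∈ Z(G) iff z commutes with every generator.
For example p³ is central: (p³)·p = p⁴ = p·(p³); (p³)·q = p³q = q·(p³).
Whereas p ∉ Z(G) since p·q = pq ≠ p⁵q = q·p.
Checking each of the 12 elements this way gives Z(G) = {e, p³}, of order 2.

Answer: {e, p³}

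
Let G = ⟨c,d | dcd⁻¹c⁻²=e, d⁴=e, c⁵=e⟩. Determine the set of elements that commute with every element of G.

An element z ∈ Z(G) iff z commutes with every generator.
For example e is central: e·c = c = c·e; e·d = d = d·e.
Whereas c ∉ Z(G) since c·d = cd ≠ c²d = d·c.
Checking each of the 20 elements this way gives Z(G) = {e}, of order 1.

Answer: {e}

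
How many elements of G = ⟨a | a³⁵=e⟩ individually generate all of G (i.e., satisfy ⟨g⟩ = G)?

G is cyclic of order 35. An element generates G iff its order is 35, and a cyclic group of order 35 has exactly φ(35) = 24 such elements.

Answer: 24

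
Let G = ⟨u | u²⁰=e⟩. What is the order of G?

G is generated by a single element, so G is cyclic. The relator gives u²⁰ = e and no smaller power is forced to be e, so the 20 powers {e, u, u², u³, u⁴, u⁵, u⁶, u⁷, u⁸, u⁹, u¹², u¹³, u¹¹, u¹⁰, u¹⁴, u¹⁵, u¹⁶, u¹⁷, u¹⁸, u¹⁹} are distinct. Hence |G| = 20.

Answer: 20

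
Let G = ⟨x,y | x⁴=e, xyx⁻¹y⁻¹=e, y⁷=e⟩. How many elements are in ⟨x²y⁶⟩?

|⟨x²y⁶⟩| equals the order of x²y⁶. Compute successive powers until reaching e:
  (x²y⁶)¹ = x²y⁶, (x²y⁶)² = y⁵, (x²y⁶)³ = x²y⁴, (x²y⁶)⁴ = y³, (x²y⁶)⁵ = x²y², (x²y⁶)⁶ = y, (x²y⁶)⁷ = x², (x²y⁶)⁸ = y⁶, (x²y⁶)⁹ = x²y⁵, (x²y⁶)¹⁰ = y⁴, (x²y⁶)¹¹ = x²y³, (x²y⁶)¹² = y², (x²y⁶)¹³ = x²y, (x²y⁶)¹⁴ = e.
The smallest positive k with (x²y⁶)ᵏ = e is 14, so |⟨x²y⁶⟩| = 14.

Answer: 14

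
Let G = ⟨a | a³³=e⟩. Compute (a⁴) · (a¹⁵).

Compute (a⁴) · (a¹⁵) by multiplying left to right and reducing via the relations at each step:
  (a⁴) · a¹⁵ = a¹⁹

Answer: a¹⁹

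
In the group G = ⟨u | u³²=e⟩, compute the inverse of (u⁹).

The order of (u⁹) is 32 (smallest k with (u⁹)ᵏ = e), so (u⁹)⁻¹ = (u⁹)³¹ = u²³.
Check: (u⁹) · (u²³) → (u⁹) · u²³ = e, giving e as required.

Answer: u²³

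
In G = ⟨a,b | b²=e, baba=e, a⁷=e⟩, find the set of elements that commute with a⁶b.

⟨a⁶b⟩ ⊆ C_G(a⁶b) since powers of a⁶b commute with a⁶b; so |C_G(a⁶b)| ≥ |⟨a⁶b⟩| = 2.
By orbit–stabilizer, |C_G(a⁶b)| = |G| / |conj. class of a⁶b| = 14 / 7 = 2.
The 2 elements commuting with a⁶b are {e, a⁶b}.

Answer: {e, a⁶b}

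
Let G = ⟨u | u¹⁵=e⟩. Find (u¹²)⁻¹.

The order of (u¹²) is 5 (smallest k with (u¹²)ᵏ = e), so (u¹²)⁻¹ = (u¹²)⁴ = u³.
Check: (u¹²) · (u³) → (u¹²) · u³ = e, giving e as required.

Answer: u³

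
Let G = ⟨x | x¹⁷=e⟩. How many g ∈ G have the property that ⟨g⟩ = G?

G is cyclic of order 17. An element generates G iff its order is 17, and a cyclic group of order 17 has exactly φ(17) = 16 such elements.

Answer: 16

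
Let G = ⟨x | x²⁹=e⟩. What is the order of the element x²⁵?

Compute successive powers until reaching e:
  (x²⁵)¹ = x²⁵, (x²⁵)² = x²¹, (x²⁵)³ = x¹⁷, (x²⁵)⁴ = x¹³, (x²⁵)⁵ = x⁹, (x²⁵)⁶ = x⁵, (x²⁵)⁷ = x, (x²⁵)⁸ = x²⁶, (x²⁵)⁹ = x²², (x²⁵)¹⁰ = x¹⁸, (x²⁵)¹¹ = x¹⁴, (x²⁵)¹² = x¹⁰, (x²⁵)¹³ = x⁶, (x²⁵)¹⁴ = x², (x²⁵)¹⁵ = x²⁷, (x²⁵)¹⁶ = x²³, (x²⁵)¹⁷ = x¹⁹, (x²⁵)¹⁸ = x¹⁵, (x²⁵)¹⁹ = x¹¹, (x²⁵)²⁰ = x⁷, (x²⁵)²¹ = x³, (x²⁵)²² = x²⁸, (x²⁵)²³ = x²⁴, (x²⁵)²⁴ = x²⁰, (x²⁵)²⁵ = x¹⁶, (x²⁵)²⁶ = x¹², (x²⁵)²⁷ = x⁸, (x²⁵)²⁸ = x⁴, (x²⁵)²⁹ = e.
The smallest positive k with (x²⁵)ᵏ = e is 29.

Answer: 29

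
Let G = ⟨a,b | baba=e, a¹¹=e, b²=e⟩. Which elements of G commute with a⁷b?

⟨a⁷b⟩ ⊆ C_G(a⁷b) since powers of a⁷b commute with a⁷b; so |C_G(a⁷b)| ≥ |⟨a⁷b⟩| = 2.
By orbit–stabilizer, |C_G(a⁷b)| = |G| / |conj. class of a⁷b| = 22 / 11 = 2.
The 2 elements commuting with a⁷b are {e, a⁷b}.

Answer: {e, a⁷b}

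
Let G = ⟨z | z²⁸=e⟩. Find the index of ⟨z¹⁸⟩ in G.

First find ord(z¹⁸) by computing successive powers:
  (z¹⁸)¹ = z¹⁸, (z¹⁸)² = z⁸, (z¹⁸)³ = z²⁶, (z¹⁸)⁴ = z¹⁶, (z¹⁸)⁵ = z⁶, (z¹⁸)⁶ = z²⁴, (z¹⁸)⁷ = z¹⁴, (z¹⁸)⁸ = z⁴, (z¹⁸)⁹ = z²², (z¹⁸)¹⁰ = z¹², (z¹⁸)¹¹ = z², (z¹⁸)¹² = z²⁰, (z¹⁸)¹³ = z¹⁰, (z¹⁸)¹⁴ = e.
So |⟨z¹⁸⟩| = ord(z¹⁸) = 14. With |G| = 28, by Lagrange [G : ⟨z¹⁸⟩] = 28/14 = 2.

Answer: 2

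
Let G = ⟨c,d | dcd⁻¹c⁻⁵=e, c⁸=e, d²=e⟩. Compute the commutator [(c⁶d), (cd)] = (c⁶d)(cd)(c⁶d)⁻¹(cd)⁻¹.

[(c⁶d), (cd)] = (c⁶d)·(cd)·(c⁶d)⁻¹·(cd)⁻¹.
  (c⁶d) · (cd) = c³
  (c³) · (c²d) = c⁵d
  (c⁵d) · (c³d) = c⁴

Answer: c⁴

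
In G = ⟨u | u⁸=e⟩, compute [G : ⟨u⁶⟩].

First find ord(u⁶) by computing successive powers:
  (u⁶)¹ = u⁶, (u⁶)² = u⁴, (u⁶)³ = u², (u⁶)⁴ = e.
So |⟨u⁶⟩| = ord(u⁶) = 4. With |G| = 8, by Lagrange [G : ⟨u⁶⟩] = 8/4 = 2.

Answer: 2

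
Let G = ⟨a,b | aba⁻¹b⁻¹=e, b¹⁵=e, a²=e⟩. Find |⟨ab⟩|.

|⟨ab⟩| equals the order of ab. Compute successive powers until reaching e:
  (ab)¹ = ab, (ab)² = b², (ab)³ = ab³, (ab)⁴ = b⁴, (ab)⁵ = ab⁵, (ab)⁶ = b⁶, (ab)⁷ = ab⁷, (ab)⁸ = b⁸, (ab)⁹ = ab⁹, (ab)¹⁰ = b¹⁰, (ab)¹¹ = ab¹¹, (ab)¹² = b¹², (ab)¹³ = ab¹³, (ab)¹⁴ = b¹⁴, (ab)¹⁵ = a, (ab)¹⁶ = b, (ab)¹⁷ = ab², (ab)¹⁸ = b³, (ab)¹⁹ = ab⁴, (ab)²⁰ = b⁵, (ab)²¹ = ab⁶, (ab)²² = b⁷, (ab)²³ = ab⁸, (ab)²⁴ = b⁹, (ab)²⁵ = ab¹⁰, (ab)²⁶ = b¹¹, (ab)²⁷ = ab¹², (ab)²⁸ = b¹³, (ab)²⁹ = ab¹⁴, (ab)³⁰ = e.
The smallest positive k with (ab)ᵏ = e is 30, so |⟨ab⟩| = 30.

Answer: 30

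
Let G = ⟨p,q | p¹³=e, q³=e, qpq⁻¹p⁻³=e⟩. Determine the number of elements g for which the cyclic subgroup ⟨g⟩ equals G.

⟨g⟩ = G would require ord(g) = |G| = 39, but the maximum element order in G is 13 < 39. So G is not cyclic and no single element generates it: the count is 0.

Answer: 0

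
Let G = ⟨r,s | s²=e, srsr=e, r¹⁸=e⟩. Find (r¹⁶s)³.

Compute successive powers of (r¹⁶s), reducing at each step:
  (r¹⁶s)²: (r¹⁶s) · r¹⁶ = s;   s · s = e
  (r¹⁶s)³: e · r¹⁶ = r¹⁶;   (r¹⁶) · s = r¹⁶s

Answer: r¹⁶s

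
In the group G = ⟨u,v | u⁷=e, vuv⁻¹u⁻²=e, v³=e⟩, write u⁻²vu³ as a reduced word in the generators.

Multiply left to right, reducing at each step:
  (u⁵) · v = u⁵v
  (u⁵v) · u³ = u⁴v

Answer: u⁴v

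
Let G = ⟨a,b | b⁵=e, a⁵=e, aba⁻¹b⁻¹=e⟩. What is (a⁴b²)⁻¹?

The order of (a⁴b²) is 5 (smallest k with (a⁴b²)ᵏ = e), so (a⁴b²)⁻¹ = (a⁴b²)⁴ = ab³.
Check: (a⁴b²) · (ab³) → (a⁴b²) · a = b²;   (b²) · b³ = e, giving e as required.

Answer: ab³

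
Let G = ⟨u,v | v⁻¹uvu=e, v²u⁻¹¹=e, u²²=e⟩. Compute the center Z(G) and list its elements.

An element z ∈ Z(G) iff z commutes with every generator.
For example u¹¹ is central: (u¹¹)·u = u¹² = u·(u¹¹); (u¹¹)·v = v⁻¹ = v·(u¹¹).
Whereas u ∉ Z(G) since u·v = uv ≠ u¹⁰v⁻¹ = v·u.
Checking each of the 44 elements this way gives Z(G) = {e, u¹¹}, of order 2.

Answer: {e, u¹¹}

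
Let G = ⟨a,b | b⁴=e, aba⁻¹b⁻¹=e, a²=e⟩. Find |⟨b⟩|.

|⟨b⟩| equals the order of b. Compute successive powers until reaching e:
  b¹ = b, b² = b², b³ = b³, b⁴ = e.
The smallest positive k with bᵏ = e is 4, so |⟨b⟩| = 4.

Answer: 4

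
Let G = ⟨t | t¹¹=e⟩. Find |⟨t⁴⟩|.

|⟨t⁴⟩| equals the order of t⁴. Compute successive powers until reaching e:
  (t⁴)¹ = t⁴, (t⁴)² = t⁸, (t⁴)³ = t, (t⁴)⁴ = t⁵, (t⁴)⁵ = t⁹, (t⁴)⁶ = t², (t⁴)⁷ = t⁶, (t⁴)⁸ = t¹⁰, (t⁴)⁹ = t³, (t⁴)¹⁰ = t⁷, (t⁴)¹¹ = e.
The smallest positive k with (t⁴)ᵏ = e is 11, so |⟨t⁴⟩| = 11.

Answer: 11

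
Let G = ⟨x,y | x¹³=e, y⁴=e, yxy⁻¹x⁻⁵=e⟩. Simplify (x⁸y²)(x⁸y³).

Compute (x⁸y²) · (x⁸y³) by multiplying left to right and reducing via the relations at each step:
  (x⁸y²) · x⁸ = y²
  (y²) · y³ = y

Answer: y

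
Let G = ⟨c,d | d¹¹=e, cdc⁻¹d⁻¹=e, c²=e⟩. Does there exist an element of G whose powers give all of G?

|G| = 22. The element cd has order 22 (its powers give 22 distinct elements), so ⟨cd⟩ = G and G is cyclic.

Answer: Yes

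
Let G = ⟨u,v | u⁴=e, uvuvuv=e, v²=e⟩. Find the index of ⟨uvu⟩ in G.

First find ord(uvu) by computing successive powers:
  (uvu)¹ = uvu, (uvu)² = vu²v, (uvu)³ = u³vu³, (uvu)⁴ = e.
So |⟨uvu⟩| = ord(uvu) = 4. With |G| = 24, by Lagrange [G : ⟨uvu⟩] = 24/4 = 6.

Answer: 6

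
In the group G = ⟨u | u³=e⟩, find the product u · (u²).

Compute u · (u²) by multiplying left to right and reducing via the relations at each step:
  u · u² = e

Answer: e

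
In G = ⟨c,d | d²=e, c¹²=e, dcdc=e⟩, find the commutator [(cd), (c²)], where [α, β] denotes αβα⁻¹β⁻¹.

[(cd), (c²)] = (cd)·(c²)·(cd)⁻¹·(c²)⁻¹.
  (cd) · (c²) = c¹¹d
  (c¹¹d) · (cd) = c¹⁰
  (c¹⁰) · (c¹⁰) = c⁸

Answer: c⁸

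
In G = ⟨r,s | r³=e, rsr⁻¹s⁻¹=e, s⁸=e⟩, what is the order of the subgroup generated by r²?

|⟨r²⟩| equals the order of r². Compute successive powers until reaching e:
  (r²)¹ = r², (r²)² = r, (r²)³ = e.
The smallest positive k with (r²)ᵏ = e is 3, so |⟨r²⟩| = 3.

Answer: 3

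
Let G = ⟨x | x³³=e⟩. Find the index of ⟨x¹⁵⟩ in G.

First find ord(x¹⁵) by computing successive powers:
  (x¹⁵)¹ = x¹⁵, (x¹⁵)² = x³⁰, (x¹⁵)³ = x¹², (x¹⁵)⁴ = x²⁷, (x¹⁵)⁵ = x⁹, (x¹⁵)⁶ = x²⁴, (x¹⁵)⁷ = x⁶, (x¹⁵)⁸ = x²¹, (x¹⁵)⁹ = x³, (x¹⁵)¹⁰ = x¹⁸, (x¹⁵)¹¹ = e.
So |⟨x¹⁵⟩| = ord(x¹⁵) = 11. With |G| = 33, by Lagrange [G : ⟨x¹⁵⟩] = 33/11 = 3.

Answer: 3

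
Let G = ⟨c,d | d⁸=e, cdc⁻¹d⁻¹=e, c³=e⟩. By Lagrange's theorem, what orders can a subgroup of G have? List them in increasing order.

|G| = 24 = 2³ · 3. By Lagrange's theorem the order of any subgroup divides 24; the divisors of 24 are 1, 2, 3, 4, 6, 8, 12, 24.

Answer: 1, 2, 3, 4, 6, 8, 12, 24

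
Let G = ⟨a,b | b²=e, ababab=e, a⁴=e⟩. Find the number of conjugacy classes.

The conjugacy classes (representative and size) are:
  [e] (size 1), [a³] (size 6), [a²ba²b] (size 3), [aba³] (size 6), [ba³] (size 8).
Class equation: 1 + 6 + 3 + 6 + 8 = 24 = |G|. So G has 5 conjugacy classes.

Answer: 5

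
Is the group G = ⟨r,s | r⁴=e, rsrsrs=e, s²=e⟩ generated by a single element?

Every cyclic group is abelian. But r·s = rs while s·r = sr, so r·s ≠ s·r and G is not abelian. Hence G is not cyclic.

Answer: No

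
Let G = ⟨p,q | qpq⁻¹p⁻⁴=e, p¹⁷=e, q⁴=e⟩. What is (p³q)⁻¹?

The order of (p³q) is 4 (smallest k with (p³q)ᵏ = e), so (p³q)⁻¹ = (p³q)³ = p¹²q³.
Check: (p³q) · (p¹²q³) → (p³q) · p¹² = q;   q · q³ = e, giving e as required.

Answer: p¹²q³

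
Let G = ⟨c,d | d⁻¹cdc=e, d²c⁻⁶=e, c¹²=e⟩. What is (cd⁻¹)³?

Compute successive powers of (cd⁻¹), reducing at each step:
  (cd⁻¹)²: (cd⁻¹) · c = d⁻¹;   (d⁻¹) · d⁻¹ = c⁶
  (cd⁻¹)³: (c⁶) · c = c⁷;   (c⁷) · d⁻¹ = cd

Answer: cd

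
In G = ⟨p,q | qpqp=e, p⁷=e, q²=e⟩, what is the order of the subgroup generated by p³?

|⟨p³⟩| equals the order of p³. Compute successive powers until reaching e:
  (p³)¹ = p³, (p³)² = p⁶, (p³)³ = p², (p³)⁴ = p⁵, (p³)⁵ = p, (p³)⁶ = p⁴, (p³)⁷ = e.
The smallest positive k with (p³)ᵏ = e is 7, so |⟨p³⟩| = 7.

Answer: 7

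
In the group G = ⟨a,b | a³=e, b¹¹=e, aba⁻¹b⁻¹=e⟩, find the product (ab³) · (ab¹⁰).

Compute (ab³) · (ab¹⁰) by multiplying left to right and reducing via the relations at each step:
  (ab³) · a = a²b³
  (a²b³) · b¹⁰ = a²b²

Answer: a²b²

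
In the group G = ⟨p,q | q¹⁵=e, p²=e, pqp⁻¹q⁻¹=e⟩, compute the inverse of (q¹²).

The order of (q¹²) is 5 (smallest k with (q¹²)ᵏ = e), so (q¹²)⁻¹ = (q¹²)⁴ = q³.
Check: (q¹²) · (q³) → (q¹²) · q³ = e, giving e as required.

Answer: q³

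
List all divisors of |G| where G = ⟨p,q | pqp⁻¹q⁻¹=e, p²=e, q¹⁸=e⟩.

|G| = 36 = 2² · 3². By Lagrange's theorem the order of any subgroup divides 36; the divisors of 36 are 1, 2, 3, 4, 6, 9, 12, 18, 36.

Answer: 1, 2, 3, 4, 6, 9, 12, 18, 36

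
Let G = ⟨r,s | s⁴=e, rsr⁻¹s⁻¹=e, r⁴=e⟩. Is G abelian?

Each pair of generators commutes: r·s = rs = s·r. Since the generators pairwise commute, every element of G commutes with every other, so G is abelian.

Answer: Yes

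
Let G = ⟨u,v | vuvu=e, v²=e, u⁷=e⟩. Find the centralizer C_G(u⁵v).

⟨u⁵v⟩ ⊆ C_G(u⁵v) since powers of u⁵v commute with u⁵v; so |C_G(u⁵v)| ≥ |⟨u⁵v⟩| = 2.
By orbit–stabilizer, |C_G(u⁵v)| = |G| / |conj. class of u⁵v| = 14 / 7 = 2.
The 2 elements commuting with u⁵v are {e, u⁵v}.

Answer: {e, u⁵v}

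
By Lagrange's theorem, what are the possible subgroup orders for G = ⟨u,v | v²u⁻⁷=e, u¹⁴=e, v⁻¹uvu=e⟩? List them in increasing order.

|G| = 28 = 2² · 7. By Lagrange's theorem the order of any subgroup divides 28; the divisors of 28 are 1, 2, 4, 7, 14, 28.

Answer: 1, 2, 4, 7, 14, 28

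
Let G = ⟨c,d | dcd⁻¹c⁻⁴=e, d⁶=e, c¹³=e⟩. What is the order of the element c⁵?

Compute successive powers until reaching e:
  (c⁵)¹ = c⁵, (c⁵)² = c¹⁰, (c⁵)³ = c², (c⁵)⁴ = c⁷, (c⁵)⁵ = c¹², (c⁵)⁶ = c⁴, (c⁵)⁷ = c⁹, (c⁵)⁸ = c, (c⁵)⁹ = c⁶, (c⁵)¹⁰ = c¹¹, (c⁵)¹¹ = c³, (c⁵)¹² = c⁸, (c⁵)¹³ = e.
The smallest positive k with (c⁵)ᵏ = e is 13.

Answer: 13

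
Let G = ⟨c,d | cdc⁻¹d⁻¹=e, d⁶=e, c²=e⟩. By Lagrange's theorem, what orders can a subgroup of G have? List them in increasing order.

|G| = 12 = 2² · 3. By Lagrange's theorem the order of any subgroup divides 12; the divisors of 12 are 1, 2, 3, 4, 6, 12.

Answer: 1, 2, 3, 4, 6, 12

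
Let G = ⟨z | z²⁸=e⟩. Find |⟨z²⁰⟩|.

|⟨z²⁰⟩| equals the order of z²⁰. Compute successive powers until reaching e:
  (z²⁰)¹ = z²⁰, (z²⁰)² = z¹², (z²⁰)³ = z⁴, (z²⁰)⁴ = z²⁴, (z²⁰)⁵ = z¹⁶, (z²⁰)⁶ = z⁸, (z²⁰)⁷ = e.
The smallest positive k with (z²⁰)ᵏ = e is 7, so |⟨z²⁰⟩| = 7.

Answer: 7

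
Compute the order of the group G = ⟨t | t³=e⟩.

G is generated by a single element, so G is cyclic. The relator gives t³ = e and no smaller power is forced to be e, so the 3 powers {e, t, t²} are distinct. Hence |G| = 3.

Answer: 3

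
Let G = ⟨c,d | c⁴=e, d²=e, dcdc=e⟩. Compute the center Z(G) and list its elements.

An element z ∈ Z(G) iff z commutes with every generator.
For example c² is central: (c²)·c = c³ = c·(c²); (c²)·d = c²d = d·(c²).
Whereas c ∉ Z(G) since c·d = cd ≠ c³d = d·c.
Checking each of the 8 elements this way gives Z(G) = {e, c²}, of order 2.

Answer: {e, c²}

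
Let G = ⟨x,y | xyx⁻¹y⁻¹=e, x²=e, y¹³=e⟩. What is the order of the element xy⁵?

Compute successive powers until reaching e:
  (xy⁵)¹ = xy⁵, (xy⁵)² = y¹⁰, (xy⁵)³ = xy², (xy⁵)⁴ = y⁷, (xy⁵)⁵ = xy¹², (xy⁵)⁶ = y⁴, (xy⁵)⁷ = xy⁹, (xy⁵)⁸ = y, (xy⁵)⁹ = xy⁶, (xy⁵)¹⁰ = y¹¹, (xy⁵)¹¹ = xy³, (xy⁵)¹² = y⁸, (xy⁵)¹³ = x, (xy⁵)¹⁴ = y⁵, (xy⁵)¹⁵ = xy¹⁰, (xy⁵)¹⁶ = y², (xy⁵)¹⁷ = xy⁷, (xy⁵)¹⁸ = y¹², (xy⁵)¹⁹ = xy⁴, (xy⁵)²⁰ = y⁹, (xy⁵)²¹ = xy, (xy⁵)²² = y⁶, (xy⁵)²³ = xy¹¹, (xy⁵)²⁴ = y³, (xy⁵)²⁵ = xy⁸, (xy⁵)²⁶ = e.
The smallest positive k with (xy⁵)ᵏ = e is 26.

Answer: 26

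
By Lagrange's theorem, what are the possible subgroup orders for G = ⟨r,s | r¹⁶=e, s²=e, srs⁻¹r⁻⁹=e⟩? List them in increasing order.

|G| = 32 = 2⁵. By Lagrange's theorem the order of any subgroup divides 32; the divisors of 32 are 1, 2, 4, 8, 16, 32.

Answer: 1, 2, 4, 8, 16, 32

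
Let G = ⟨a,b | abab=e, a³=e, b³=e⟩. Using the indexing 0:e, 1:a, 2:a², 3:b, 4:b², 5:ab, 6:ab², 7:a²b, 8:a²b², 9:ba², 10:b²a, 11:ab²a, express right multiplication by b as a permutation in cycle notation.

(0 3 4)(1 5 6)(2 7 8)(9 11 10)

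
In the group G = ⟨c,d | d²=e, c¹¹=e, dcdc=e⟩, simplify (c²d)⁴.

Compute successive powers of (c²d), reducing at each step:
  (c²d)²: (c²d) · c² = d;   d · d = e
  (c²d)³: e · c² = c²;   (c²) · d = c²d
  (c²d)⁴: (c²d) · c² = d;   d · d = e

Answer: e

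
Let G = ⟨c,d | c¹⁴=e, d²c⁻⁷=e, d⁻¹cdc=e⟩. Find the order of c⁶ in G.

Compute successive powers until reaching e:
  (c⁶)¹ = c⁶, (c⁶)² = c¹², (c⁶)³ = c⁴, (c⁶)⁴ = c¹⁰, (c⁶)⁵ = c², (c⁶)⁶ = c⁸, (c⁶)⁷ = e.
The smallest positive k with (c⁶)ᵏ = e is 7.

Answer: 7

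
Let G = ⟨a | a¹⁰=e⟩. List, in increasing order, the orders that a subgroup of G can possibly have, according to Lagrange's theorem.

|G| = 10 = 2 · 5. By Lagrange's theorem the order of any subgroup divides 10; the divisors of 10 are 1, 2, 5, 10.

Answer: 1, 2, 5, 10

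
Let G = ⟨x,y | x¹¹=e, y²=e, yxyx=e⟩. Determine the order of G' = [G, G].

G' = [G, G] is generated by all commutators. The generator-pair commutators are: [x, y] = x².
The subgroup they normally generate is {e, x, x², x³, x⁴, x⁵, x⁶, x⁷, x⁸, x⁹, x¹⁰}, of order 11.
Check: |G/G'| = 22/11 = 2 is the order of the abelianisation.

Answer: 11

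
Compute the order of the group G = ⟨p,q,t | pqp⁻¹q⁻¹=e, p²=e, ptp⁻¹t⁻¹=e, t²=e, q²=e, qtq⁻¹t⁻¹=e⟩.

Enumerate words in the generators, reducing via the relations: the distinct elements are
  {e, p, q, t, pq, pt, qt, pqt}.
No further products give new elements, so |G| = 8.

Answer: 8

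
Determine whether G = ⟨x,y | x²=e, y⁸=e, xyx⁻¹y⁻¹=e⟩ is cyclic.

|G| = 16, but the maximum element order in G is 8 < 16. No single element generates all of G, so G is not cyclic.

Answer: No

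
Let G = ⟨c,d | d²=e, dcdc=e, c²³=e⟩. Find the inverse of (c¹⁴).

The order of (c¹⁴) is 23 (smallest k with (c¹⁴)ᵏ = e), so (c¹⁴)⁻¹ = (c¹⁴)²² = c⁹.
Check: (c¹⁴) · (c⁹) → (c¹⁴) · c⁹ = e, giving e as required.

Answer: c⁹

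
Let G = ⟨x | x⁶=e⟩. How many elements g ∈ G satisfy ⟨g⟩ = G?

G is cyclic of order 6. An element generates G iff its order is 6, and a cyclic group of order 6 has exactly φ(6) = 2 such elements.

Answer: 2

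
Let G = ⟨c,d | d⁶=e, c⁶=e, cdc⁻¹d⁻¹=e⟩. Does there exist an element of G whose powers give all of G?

|G| = 36, but the maximum element order in G is 6 < 36. No single element generates all of G, so G is not cyclic.

Answer: No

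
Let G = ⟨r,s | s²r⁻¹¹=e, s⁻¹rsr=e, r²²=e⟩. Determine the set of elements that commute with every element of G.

An element z ∈ Z(G) iff z commutes with every generator.
For example r¹¹ is central: (r¹¹)·r = r¹² = r·(r¹¹); (r¹¹)·s = s⁻¹ = s·(r¹¹).
Whereas r ∉ Z(G) since r·s = rs ≠ r¹⁰s⁻¹ = s·r.
Checking each of the 44 elements this way gives Z(G) = {e, r¹¹}, of order 2.

Answer: {e, r¹¹}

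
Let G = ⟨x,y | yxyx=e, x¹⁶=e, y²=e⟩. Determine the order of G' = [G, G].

G' = [G, G] is generated by all commutators. The generator-pair commutators are: [x, y] = x².
The subgroup they normally generate is {e, x², x⁴, x⁶, x⁸, x¹⁰, x¹², x¹⁴}, of order 8.
Check: |G/G'| = 32/8 = 4 is the order of the abelianisation.

Answer: 8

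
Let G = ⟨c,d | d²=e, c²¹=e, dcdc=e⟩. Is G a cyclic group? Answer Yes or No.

Every cyclic group is abelian. But c·d = cd while d·c = c²⁰d, so c·d ≠ d·c and G is not abelian. Hence G is not cyclic.

Answer: No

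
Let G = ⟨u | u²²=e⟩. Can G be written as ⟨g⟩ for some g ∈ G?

|G| = 22. The element u has order 22 (its powers give 22 distinct elements), so ⟨u⟩ = G and G is cyclic.

Answer: Yes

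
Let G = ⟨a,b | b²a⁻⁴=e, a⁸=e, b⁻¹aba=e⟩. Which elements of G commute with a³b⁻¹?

⟨a³b⁻¹⟩ ⊆ C_G(a³b⁻¹) since powers of a³b⁻¹ commute with a³b⁻¹; so |C_G(a³b⁻¹)| ≥ |⟨a³b⁻¹⟩| = 4.
By orbit–stabilizer, |C_G(a³b⁻¹)| = |G| / |conj. class of a³b⁻¹| = 16 / 4 = 4.
The 4 elements commuting with a³b⁻¹ are {e, a⁴, a³b, a³b⁻¹}.

Answer: {e, a⁴, a³b, a³b⁻¹}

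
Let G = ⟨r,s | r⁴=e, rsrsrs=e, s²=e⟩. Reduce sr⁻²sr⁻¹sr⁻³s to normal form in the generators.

Multiply left to right, reducing at each step:
  s · r⁻² = sr²
  (sr²) · s = sr²s
  (sr²s) · r⁻¹ = rsr²s
  (rsr²s) · s = rsr²
  (rsr²) · r⁻³ = rsr³
  (rsr³) · s = r²sr

Answer: r²sr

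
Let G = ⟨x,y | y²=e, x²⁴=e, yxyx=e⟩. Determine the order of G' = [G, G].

G' = [G, G] is generated by all commutators. The generator-pair commutators are: [x, y] = x².
The subgroup they normally generate is {e, x², x⁴, x⁶, x⁸, x¹⁰, x¹², x¹⁴, x¹⁶, x¹⁸, x²⁰, x²²}, of order 12.
Check: |G/G'| = 48/12 = 4 is the order of the abelianisation.

Answer: 12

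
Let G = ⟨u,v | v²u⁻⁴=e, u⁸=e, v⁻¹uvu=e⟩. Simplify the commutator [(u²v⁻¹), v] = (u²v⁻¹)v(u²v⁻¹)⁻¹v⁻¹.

[(u²v⁻¹), v] = (u²v⁻¹)·v·(u²v⁻¹)⁻¹·v⁻¹.
  (u²v⁻¹) · v = u²
  (u²) · (u²v) = v⁻¹
  (v⁻¹) · (v⁻¹) = u⁴

Answer: u⁴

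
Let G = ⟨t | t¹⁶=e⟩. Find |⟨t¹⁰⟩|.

|⟨t¹⁰⟩| equals the order of t¹⁰. Compute successive powers until reaching e:
  (t¹⁰)¹ = t¹⁰, (t¹⁰)² = t⁴, (t¹⁰)³ = t¹⁴, (t¹⁰)⁴ = t⁸, (t¹⁰)⁵ = t², (t¹⁰)⁶ = t¹², (t¹⁰)⁷ = t⁶, (t¹⁰)⁸ = e.
The smallest positive k with (t¹⁰)ᵏ = e is 8, so |⟨t¹⁰⟩| = 8.

Answer: 8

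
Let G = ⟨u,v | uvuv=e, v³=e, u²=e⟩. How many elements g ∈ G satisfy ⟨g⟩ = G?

⟨g⟩ = G would require ord(g) = |G| = 6, but the maximum element order in G is 3 < 6. So G is not cyclic and no single element generates it: the count is 0.

Answer: 0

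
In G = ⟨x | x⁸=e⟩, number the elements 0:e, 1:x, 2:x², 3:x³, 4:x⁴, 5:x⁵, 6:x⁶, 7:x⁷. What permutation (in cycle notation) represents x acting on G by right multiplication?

(0 1 2 3 4 5 6 7)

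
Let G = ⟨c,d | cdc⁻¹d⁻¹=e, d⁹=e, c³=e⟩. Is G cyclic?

|G| = 27, but the maximum element order in G is 9 < 27. No single element generates all of G, so G is not cyclic.

Answer: No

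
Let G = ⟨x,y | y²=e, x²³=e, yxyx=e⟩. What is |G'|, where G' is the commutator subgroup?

G' = [G, G] is generated by all commutators. The generator-pair commutators are: [x, y] = x².
The subgroup they normally generate is {e, x, x², x³, x⁴, x⁵, x⁶, x⁷, x⁸, x⁹, x¹⁰, x¹¹, x¹², x¹³, x¹⁴, x¹⁵, x¹⁶, x¹⁷, x¹⁸, x¹⁹, x²⁰, x²¹, x²²}, of order 23.
Check: |G/G'| = 46/23 = 2 is the order of the abelianisation.

Answer: 23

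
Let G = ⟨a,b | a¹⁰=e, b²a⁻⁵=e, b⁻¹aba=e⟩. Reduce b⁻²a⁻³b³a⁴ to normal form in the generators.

Multiply left to right, reducing at each step:
  (a⁵) · a⁻³ = a²
  (a²) · b³ = a²b⁻¹
  (a²b⁻¹) · a⁴ = a³b

Answer: a³b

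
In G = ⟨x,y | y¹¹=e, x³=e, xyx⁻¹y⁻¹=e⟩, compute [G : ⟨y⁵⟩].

First find ord(y⁵) by computing successive powers:
  (y⁵)¹ = y⁵, (y⁵)² = y¹⁰, (y⁵)³ = y⁴, (y⁵)⁴ = y⁹, (y⁵)⁵ = y³, (y⁵)⁶ = y⁸, (y⁵)⁷ = y², (y⁵)⁸ = y⁷, (y⁵)⁹ = y, (y⁵)¹⁰ = y⁶, (y⁵)¹¹ = e.
So |⟨y⁵⟩| = ord(y⁵) = 11. With |G| = 33, by Lagrange [G : ⟨y⁵⟩] = 33/11 = 3.

Answer: 3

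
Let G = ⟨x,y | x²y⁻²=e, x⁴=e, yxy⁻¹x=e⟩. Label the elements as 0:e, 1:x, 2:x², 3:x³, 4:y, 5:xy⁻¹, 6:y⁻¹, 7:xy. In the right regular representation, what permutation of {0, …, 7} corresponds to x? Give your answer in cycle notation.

(0 1 2 3)(4 5 6 7)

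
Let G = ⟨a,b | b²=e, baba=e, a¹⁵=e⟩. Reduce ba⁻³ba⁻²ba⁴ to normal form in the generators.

Multiply left to right, reducing at each step:
  b · a⁻³ = a³b
  (a³b) · b = a³
  (a³) · a⁻² = a
  a · b = ab
  (ab) · a⁴ = a¹²b

Answer: a¹²b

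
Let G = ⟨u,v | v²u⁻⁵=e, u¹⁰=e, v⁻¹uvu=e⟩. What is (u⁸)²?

Compute successive powers of (u⁸), reducing at each step:
  (u⁸)²: (u⁸) · u⁸ = u⁶

Answer: u⁶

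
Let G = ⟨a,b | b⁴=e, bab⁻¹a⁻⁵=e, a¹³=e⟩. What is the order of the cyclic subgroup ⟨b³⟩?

|⟨b³⟩| equals the order of b³. Compute successive powers until reaching e:
  (b³)¹ = b³, (b³)² = b², (b³)³ = b, (b³)⁴ = e.
The smallest positive k with (b³)ᵏ = e is 4, so |⟨b³⟩| = 4.

Answer: 4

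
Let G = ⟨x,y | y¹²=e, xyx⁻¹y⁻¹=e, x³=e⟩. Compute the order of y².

Compute successive powers until reaching e:
  (y²)¹ = y², (y²)² = y⁴, (y²)³ = y⁶, (y²)⁴ = y⁸, (y²)⁵ = y¹⁰, (y²)⁶ = e.
The smallest positive k with (y²)ᵏ = e is 6.

Answer: 6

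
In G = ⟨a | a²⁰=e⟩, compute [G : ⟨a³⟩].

First find ord(a³) by computing successive powers:
  (a³)¹ = a³, (a³)² = a⁶, (a³)³ = a⁹, (a³)⁴ = a¹², (a³)⁵ = a¹⁵, (a³)⁶ = a¹⁸, (a³)⁷ = a, (a³)⁸ = a⁴, (a³)⁹ = a⁷, (a³)¹⁰ = a¹⁰, (a³)¹¹ = a¹³, (a³)¹² = a¹⁶, (a³)¹³ = a¹⁹, (a³)¹⁴ = a², (a³)¹⁵ = a⁵, (a³)¹⁶ = a⁸, (a³)¹⁷ = a¹¹, (a³)¹⁸ = a¹⁴, (a³)¹⁹ = a¹⁷, (a³)²⁰ = e.
So |⟨a³⟩| = ord(a³) = 20. With |G| = 20, by Lagrange [G : ⟨a³⟩] = 20/20 = 1.

Answer: 1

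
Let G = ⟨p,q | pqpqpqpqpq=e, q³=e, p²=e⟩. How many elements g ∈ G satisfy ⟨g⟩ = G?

⟨g⟩ = G would require ord(g) = |G| = 60, but the maximum element order in G is 5 < 60. So G is not cyclic and no single element generates it: the count is 0.

Answer: 0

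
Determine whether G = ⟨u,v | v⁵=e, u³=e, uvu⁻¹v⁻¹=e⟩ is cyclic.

|G| = 15. The element uv has order 15 (its powers give 15 distinct elements), so ⟨uv⟩ = G and G is cyclic.

Answer: Yes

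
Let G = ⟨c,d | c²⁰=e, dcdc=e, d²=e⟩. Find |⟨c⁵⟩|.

|⟨c⁵⟩| equals the order of c⁵. Compute successive powers until reaching e:
  (c⁵)¹ = c⁵, (c⁵)² = c¹⁰, (c⁵)³ = c¹⁵, (c⁵)⁴ = e.
The smallest positive k with (c⁵)ᵏ = e is 4, so |⟨c⁵⟩| = 4.

Answer: 4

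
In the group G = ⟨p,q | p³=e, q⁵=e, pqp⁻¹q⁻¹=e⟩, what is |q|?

Compute successive powers until reaching e:
  q¹ = q, q² = q², q³ = q³, q⁴ = q⁴, q⁵ = e.
The smallest positive k with qᵏ = e is 5.

Answer: 5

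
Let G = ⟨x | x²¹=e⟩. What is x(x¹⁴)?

Compute x · (x¹⁴) by multiplying left to right and reducing via the relations at each step:
  x · x¹⁴ = x¹⁵

Answer: x¹⁵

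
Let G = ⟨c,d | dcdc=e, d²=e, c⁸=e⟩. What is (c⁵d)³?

Compute successive powers of (c⁵d), reducing at each step:
  (c⁵d)²: (c⁵d) · c⁵ = d;   d · d = e
  (c⁵d)³: e · c⁵ = c⁵;   (c⁵) · d = c⁵d

Answer: c⁵d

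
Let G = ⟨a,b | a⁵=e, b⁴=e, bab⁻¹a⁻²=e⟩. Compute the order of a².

Compute successive powers until reaching e:
  (a²)¹ = a², (a²)² = a⁴, (a²)³ = a, (a²)⁴ = a³, (a²)⁵ = e.
The smallest positive k with (a²)ᵏ = e is 5.

Answer: 5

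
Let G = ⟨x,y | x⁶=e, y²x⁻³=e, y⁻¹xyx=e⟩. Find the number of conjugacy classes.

The conjugacy classes (representative and size) are:
  [e] (size 1), [x] (size 2), [x²] (size 2), [x³] (size 1), [xy⁻¹] (size 3), [x²y⁻¹] (size 3).
Class equation: 1 + 2 + 2 + 1 + 3 + 3 = 12 = |G|. So G has 6 conjugacy classes.

Answer: 6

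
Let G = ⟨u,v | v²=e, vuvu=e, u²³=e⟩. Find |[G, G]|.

G' = [G, G] is generated by all commutators. The generator-pair commutators are: [u, v] = u².
The subgroup they normally generate is {e, u, u², u³, u⁴, u⁵, u⁶, u⁷, u⁸, u⁹, u¹⁰, u¹¹, u¹², u¹³, u¹⁴, u¹⁵, u¹⁶, u¹⁷, u¹⁸, u¹⁹, u²⁰, u²¹, u²²}, of order 23.
Check: |G/G'| = 46/23 = 2 is the order of the abelianisation.

Answer: 23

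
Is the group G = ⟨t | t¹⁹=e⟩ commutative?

G has a single generator, so G is cyclic and hence abelian.

Answer: Yes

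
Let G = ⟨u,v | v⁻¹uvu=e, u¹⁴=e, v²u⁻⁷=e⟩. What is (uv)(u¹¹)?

Compute (uv) · (u¹¹) by multiplying left to right and reducing via the relations at each step:
  (uv) · u¹¹ = u⁴v

Answer: u⁴v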